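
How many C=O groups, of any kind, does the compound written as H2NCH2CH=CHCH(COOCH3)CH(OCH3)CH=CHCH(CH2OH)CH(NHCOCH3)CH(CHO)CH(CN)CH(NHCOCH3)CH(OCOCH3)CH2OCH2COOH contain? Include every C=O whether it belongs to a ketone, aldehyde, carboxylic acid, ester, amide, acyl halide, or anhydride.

CH(COOCH3): ester, 1 C=O (running total 1).
CH(NHCOCH3): amide, 1 C=O (running total 2).
CH(CHO): aldehyde, 1 C=O (running total 3).
CH(NHCOCH3): amide, 1 C=O (running total 4).
CH(OCOCH3): ester, 1 C=O (running total 5).
COOH: carboxylic acid, 1 C=O (running total 6).

6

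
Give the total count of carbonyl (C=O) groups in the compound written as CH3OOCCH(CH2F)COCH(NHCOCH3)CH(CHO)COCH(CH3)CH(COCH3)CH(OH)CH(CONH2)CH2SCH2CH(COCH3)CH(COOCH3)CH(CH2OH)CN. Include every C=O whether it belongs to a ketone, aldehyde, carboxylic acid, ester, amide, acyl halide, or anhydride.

9

CH3OOC: ester, 1 C=O (running total 1).
CO: ketone, 1 C=O (running total 2).
CH(NHCOCH3): amide, 1 C=O (running total 3).
CH(CHO): aldehyde, 1 C=O (running total 4).
CO: ketone, 1 C=O (running total 5).
CH(COCH3): ketone, 1 C=O (running total 6).
CH(CONH2): amide, 1 C=O (running total 7).
CH(COCH3): ketone, 1 C=O (running total 8).
CH(COOCH3): ester, 1 C=O (running total 9).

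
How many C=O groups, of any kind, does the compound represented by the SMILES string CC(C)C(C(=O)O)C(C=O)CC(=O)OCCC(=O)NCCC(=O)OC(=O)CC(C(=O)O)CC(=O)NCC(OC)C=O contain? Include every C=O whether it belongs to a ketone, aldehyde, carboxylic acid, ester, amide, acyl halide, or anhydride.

9

CH(COOH): carboxylic acid, 1 C=O (running total 1).
CH(CHO): aldehyde, 1 C=O (running total 2).
CH2COOCH2: ester, 1 C=O (running total 3).
CH2CONHCH2: amide, 1 C=O (running total 4).
CH2CO-O-COCH2: anhydride, 2 C=O (running total 6).
CH(COOH): carboxylic acid, 1 C=O (running total 7).
CH2CONHCH2: amide, 1 C=O (running total 8).
CHO: aldehyde, 1 C=O (running total 9).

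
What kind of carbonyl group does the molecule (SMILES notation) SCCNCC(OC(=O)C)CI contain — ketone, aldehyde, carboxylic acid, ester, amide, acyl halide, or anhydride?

The carbonyl is in the CH(OCOCH3) segment: pendant –OC(=O)CH3: an acyloxy group → ester.

ester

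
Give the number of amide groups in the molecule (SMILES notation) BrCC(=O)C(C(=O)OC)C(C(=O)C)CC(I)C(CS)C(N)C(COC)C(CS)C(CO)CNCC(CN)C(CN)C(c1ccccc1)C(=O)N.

Working along the chain:
  BrCH2: halogen on an sp³ carbon → alkyl halide.
  CO: –C(=O)– with carbon on both sides → ketone.
  CH(COOCH3): pendant –COOCH3: carbonyl C bonded to C and –OCH3 → ester.
  CH(COCH3): pendant –COCH3: carbonyl C bonded to two carbons → ketone.
  CH(I): halogen on an sp³ carbon → alkyl halide.
  CH(CH2SH): pendant –CH2SH → thiol.
  CH(NH2): –NH2 on an sp³ carbon with no adjacent C=O → amine.
  CH(CH2OCH3): pendant –CH2OCH3: C–O–C linkage → ether.
  CH(CH2SH): pendant –CH2SH → thiol.
  CH(CH2OH): pendant –CH2OH on an sp³ backbone C → alcohol.
  CH2NHCH2: C–N–C with sp³ carbons and no adjacent C=O → amine (secondary).
  CH(CH2NH2): pendant –CH2NH2: N on sp³ C, no adjacent C=O → amine.
  CH(CH2NH2): pendant –CH2NH2: N on sp³ C, no adjacent C=O → amine.
  CH(C6H5): pendant –C6H5: benzene ring → arene.
  CONH2: –C(=O)NH2: carbonyl C bonded to C and to N → amide (the N is not a separate amine).
Amide appears at: CONH2 → 1.

1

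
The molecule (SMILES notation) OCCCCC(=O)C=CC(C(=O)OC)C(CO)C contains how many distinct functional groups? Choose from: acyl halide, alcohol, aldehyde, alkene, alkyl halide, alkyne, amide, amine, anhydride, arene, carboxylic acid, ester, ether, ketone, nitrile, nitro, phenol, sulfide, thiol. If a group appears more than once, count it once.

Taking each segment in turn:
  HOCH2: HO– on an sp³ carbon → alcohol.
  CO: –C(=O)– with carbon on both sides → ketone.
  CH=CH: C=C double bond → alkene.
  CH(COOCH3): pendant –COOCH3: carbonyl C bonded to C and –OCH3 → ester.
  CH(CH2OH): pendant –CH2OH on an sp³ backbone C → alcohol.
Distinct types present: alcohol, alkene, ester, ketone.

4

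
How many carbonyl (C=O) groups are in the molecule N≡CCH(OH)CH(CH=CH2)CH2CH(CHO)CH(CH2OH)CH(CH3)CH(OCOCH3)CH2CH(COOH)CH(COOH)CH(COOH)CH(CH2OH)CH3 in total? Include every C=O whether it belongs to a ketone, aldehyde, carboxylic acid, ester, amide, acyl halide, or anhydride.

5

CH(CHO): aldehyde, 1 C=O (running total 1).
CH(OCOCH3): ester, 1 C=O (running total 2).
CH(COOH): carboxylic acid, 1 C=O (running total 3).
CH(COOH): carboxylic acid, 1 C=O (running total 4).
CH(COOH): carboxylic acid, 1 C=O (running total 5).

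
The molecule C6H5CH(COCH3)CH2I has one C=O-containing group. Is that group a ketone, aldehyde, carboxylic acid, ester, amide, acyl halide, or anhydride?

The carbonyl is in the CH(COCH3) segment: pendant –COCH3: carbonyl C bonded to two carbons → ketone.

ketone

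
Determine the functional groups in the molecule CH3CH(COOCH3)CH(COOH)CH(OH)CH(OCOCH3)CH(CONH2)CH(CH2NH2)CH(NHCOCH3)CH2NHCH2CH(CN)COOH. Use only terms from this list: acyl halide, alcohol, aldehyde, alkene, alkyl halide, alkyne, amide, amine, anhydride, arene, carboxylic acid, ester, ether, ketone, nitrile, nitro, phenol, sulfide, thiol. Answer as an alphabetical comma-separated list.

pendant –COOCH3: carbonyl C bonded to C and –OCH3 → ester.
pendant –COOH: carbonyl C bonded to C and –OH → carboxylic acid.
–OH on an sp³ carbon → alcohol (secondary).
pendant –OC(=O)CH3: an acyloxy group → ester.
pendant –CONH2: carbonyl C bonded to C and N → amide.
pendant –CH2NH2: N on sp³ C, no adjacent C=O → amine.
pendant –NHC(=O)CH3: N bonded to a carbonyl → amide (not amine).
C–N–C with sp³ carbons and no adjacent C=O → amine (secondary).
pendant –C≡N: nitrile.
–COOH: carbonyl C bonded to –OH and C → carboxylic acid (the –OH is not a separate alcohol).

alcohol, amide, amine, carboxylic acid, ester, nitrile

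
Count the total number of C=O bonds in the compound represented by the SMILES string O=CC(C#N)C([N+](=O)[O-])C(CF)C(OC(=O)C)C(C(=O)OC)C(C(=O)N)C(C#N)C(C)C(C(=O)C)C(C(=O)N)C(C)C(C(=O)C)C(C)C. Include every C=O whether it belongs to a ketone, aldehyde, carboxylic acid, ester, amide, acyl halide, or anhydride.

7

OHC: aldehyde, 1 C=O (running total 1).
CH(OCOCH3): ester, 1 C=O (running total 2).
CH(COOCH3): ester, 1 C=O (running total 3).
CH(CONH2): amide, 1 C=O (running total 4).
CH(COCH3): ketone, 1 C=O (running total 5).
CH(CONH2): amide, 1 C=O (running total 6).
CH(COCH3): ketone, 1 C=O (running total 7).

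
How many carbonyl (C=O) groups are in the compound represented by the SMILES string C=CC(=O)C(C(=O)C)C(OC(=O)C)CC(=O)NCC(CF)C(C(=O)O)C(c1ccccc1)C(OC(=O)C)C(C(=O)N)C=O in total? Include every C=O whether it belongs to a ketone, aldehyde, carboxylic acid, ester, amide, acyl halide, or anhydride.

8

CO: ketone, 1 C=O (running total 1).
CH(COCH3): ketone, 1 C=O (running total 2).
CH(OCOCH3): ester, 1 C=O (running total 3).
CH2CONHCH2: amide, 1 C=O (running total 4).
CH(COOH): carboxylic acid, 1 C=O (running total 5).
CH(OCOCH3): ester, 1 C=O (running total 6).
CH(CONH2): amide, 1 C=O (running total 7).
CHO: aldehyde, 1 C=O (running total 8).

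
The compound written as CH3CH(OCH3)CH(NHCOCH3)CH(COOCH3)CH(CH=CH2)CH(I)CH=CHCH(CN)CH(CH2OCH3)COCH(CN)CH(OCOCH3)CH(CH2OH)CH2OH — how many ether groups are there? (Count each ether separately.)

2

Reading the structure from left to right:
  CH(OCH3): pendant –OCH3: C–O–C with sp³ C, no adjacent C=O → ether.
  CH(NHCOCH3): pendant –NHC(=O)CH3: N bonded to a carbonyl → amide (not amine).
  CH(COOCH3): pendant –COOCH3: carbonyl C bonded to C and –OCH3 → ester.
  CH(CH=CH2): pendant –CH=CH2: C=C double bond → alkene.
  CH(I): halogen on an sp³ carbon → alkyl halide.
  CH=CH: C=C double bond → alkene.
  CH(CN): pendant –C≡N: nitrile.
  CH(CH2OCH3): pendant –CH2OCH3: C–O–C linkage → ether.
  CO: –C(=O)– with carbon on both sides → ketone.
  CH(CN): pendant –C≡N: nitrile.
  CH(OCOCH3): pendant –OC(=O)CH3: an acyloxy group → ester.
  CH(CH2OH): pendant –CH2OH on an sp³ backbone C → alcohol.
  CH2OH: –OH on an sp³ carbon → alcohol.
Ether appears at: CH(OCH3), CH(CH2OCH3) → 2.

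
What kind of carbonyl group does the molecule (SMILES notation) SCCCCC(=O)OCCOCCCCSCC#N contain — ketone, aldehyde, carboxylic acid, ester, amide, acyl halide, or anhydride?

The carbonyl is in the CH2COOCH2 segment: –C(=O)–O–C with C on the carbonyl side → ester.

ester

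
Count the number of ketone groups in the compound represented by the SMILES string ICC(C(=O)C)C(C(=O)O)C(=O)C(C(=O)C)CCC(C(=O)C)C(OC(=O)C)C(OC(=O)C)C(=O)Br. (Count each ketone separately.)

Reading the structure from left to right:
  ICH2: halogen on an sp³ carbon → alkyl halide.
  CH(COCH3): pendant –COCH3: carbonyl C bonded to two carbons → ketone.
  CH(COOH): pendant –COOH: carbonyl C bonded to C and –OH → carboxylic acid.
  CO: –C(=O)– with carbon on both sides → ketone.
  CH(COCH3): pendant –COCH3: carbonyl C bonded to two carbons → ketone.
  CH(COCH3): pendant –COCH3: carbonyl C bonded to two carbons → ketone.
  CH(OCOCH3): pendant –OC(=O)CH3: an acyloxy group → ester.
  CH(OCOCH3): pendant –OC(=O)CH3: an acyloxy group → ester.
  COBr: –C(=O)Br: carbonyl C bonded to C and to a halogen → acyl halide (not alkyl halide).
Ketone appears at: CH(COCH3), CO, CH(COCH3), CH(COCH3) → 4.

4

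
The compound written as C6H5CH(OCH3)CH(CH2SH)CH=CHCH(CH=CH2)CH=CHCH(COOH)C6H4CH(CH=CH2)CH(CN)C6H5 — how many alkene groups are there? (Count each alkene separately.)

4

C6H5– phenyl ring → arene.
pendant –OCH3: C–O–C with sp³ C, no adjacent C=O → ether.
pendant –CH2SH → thiol.
C=C double bond → alkene.
pendant –CH=CH2: C=C double bond → alkene.
C=C double bond → alkene.
pendant –COOH: carbonyl C bonded to C and –OH → carboxylic acid.
para-disubstituted benzene ring → arene.
pendant –CH=CH2: C=C double bond → alkene.
pendant –C≡N: nitrile.
–C6H5 phenyl ring → arene.
Alkene appears at: CH=CH, CH(CH=CH2), CH=CH, CH(CH=CH2) → 4.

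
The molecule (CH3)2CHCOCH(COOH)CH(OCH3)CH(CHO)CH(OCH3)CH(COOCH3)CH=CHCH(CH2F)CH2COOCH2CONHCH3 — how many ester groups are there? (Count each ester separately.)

2

–C(=O)– with carbon on both sides → ketone.
pendant –COOH: carbonyl C bonded to C and –OH → carboxylic acid.
pendant –OCH3: C–O–C with sp³ C, no adjacent C=O → ether.
pendant –CHO: carbonyl C bonded to C and H → aldehyde.
pendant –OCH3: C–O–C with sp³ C, no adjacent C=O → ether.
pendant –COOCH3: carbonyl C bonded to C and –OCH3 → ester.
C=C double bond → alkene.
pendant –CH2X: halogen on sp³ carbon → alkyl halide.
–C(=O)–O–C with C on the carbonyl side → ester.
–C(=O)NHCH3: carbonyl C bonded to C and to N → amide (the N is not an amine).
Ester appears at: CH(COOCH3), CH2COOCH2 → 2.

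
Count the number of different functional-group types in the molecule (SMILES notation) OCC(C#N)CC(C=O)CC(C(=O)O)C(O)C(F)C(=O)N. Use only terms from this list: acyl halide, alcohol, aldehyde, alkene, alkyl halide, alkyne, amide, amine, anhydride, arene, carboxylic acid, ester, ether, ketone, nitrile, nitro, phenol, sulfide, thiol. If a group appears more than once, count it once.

Reading the structure from left to right:
  HOCH2: HO– on an sp³ carbon → alcohol.
  CH(CN): pendant –C≡N: nitrile.
  CH(CHO): pendant –CHO: carbonyl C bonded to C and H → aldehyde.
  CH(COOH): pendant –COOH: carbonyl C bonded to C and –OH → carboxylic acid.
  CH(OH): –OH on an sp³ carbon → alcohol (secondary).
  CH(F): halogen on an sp³ carbon → alkyl halide.
  CONH2: –C(=O)NH2: carbonyl C bonded to C and to N → amide (the N is not a separate amine).
Distinct types present: alcohol, aldehyde, alkyl halide, amide, carboxylic acid, nitrile.

6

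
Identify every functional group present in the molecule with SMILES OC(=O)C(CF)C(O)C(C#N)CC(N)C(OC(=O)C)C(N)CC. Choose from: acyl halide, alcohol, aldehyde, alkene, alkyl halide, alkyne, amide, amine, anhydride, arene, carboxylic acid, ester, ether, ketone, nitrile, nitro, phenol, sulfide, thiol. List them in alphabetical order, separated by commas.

Reading the structure from left to right:
  HOOC: –COOH: carbonyl C bonded to –OH and C → carboxylic acid (the –OH is not a separate alcohol).
  CH(CH2F): pendant –CH2X: halogen on sp³ carbon → alkyl halide.
  CH(OH): –OH on an sp³ carbon → alcohol (secondary).
  CH(CN): pendant –C≡N: nitrile.
  CH(NH2): –NH2 on an sp³ carbon with no adjacent C=O → amine.
  CH(OCOCH3): pendant –OC(=O)CH3: an acyloxy group → ester.
  CH(NH2): –NH2 on an sp³ carbon with no adjacent C=O → amine.

alcohol, alkyl halide, amine, carboxylic acid, ester, nitrile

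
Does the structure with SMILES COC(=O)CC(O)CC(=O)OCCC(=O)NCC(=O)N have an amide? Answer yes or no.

Taking each segment in turn:
  CH3OOC: CH3O–C(=O)–: carbonyl C bonded to C and to –OCH3 → ester (not ketone + ether).
  CH(OH): –OH on an sp³ carbon → alcohol (secondary).
  CH2COOCH2: –C(=O)–O–C with C on the carbonyl side → ester.
  CH2CONHCH2: –C(=O)–N– linkage → amide (the N is not an amine).
  CONH2: –C(=O)NH2: carbonyl C bonded to C and to N → amide (the N is not a separate amine).
The CH2CONHCH2 segment supplies the amide: –C(=O)–N– linkage → amide (the N is not an amine).

yes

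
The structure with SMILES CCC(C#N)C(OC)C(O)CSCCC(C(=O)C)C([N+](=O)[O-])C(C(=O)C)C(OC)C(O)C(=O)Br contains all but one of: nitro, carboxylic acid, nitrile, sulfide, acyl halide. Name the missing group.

carboxylic acid

sulfide: present (CH2SCH2 — C–S–C linkage → sulfide (thioether)).
acyl halide: present (COBr — –C(=O)Br: carbonyl C bonded to C and to a halogen → acyl halide (not alkyl halide)).
nitro: present (CH(NO2) — –NO2 on an sp³ carbon → nitro (the N=O is not a carbonyl)).
nitrile: present (CH(CN) — pendant –C≡N: nitrile).
carboxylic acid: no segment matches this pattern.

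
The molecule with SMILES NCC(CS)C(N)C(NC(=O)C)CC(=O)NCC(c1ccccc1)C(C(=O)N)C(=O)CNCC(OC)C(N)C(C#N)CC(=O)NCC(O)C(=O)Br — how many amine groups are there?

–NH2 on an sp³ carbon with no adjacent C=O → amine.
pendant –CH2SH → thiol.
–NH2 on an sp³ carbon with no adjacent C=O → amine.
pendant –NHC(=O)CH3: N bonded to a carbonyl → amide (not amine).
–C(=O)–N– linkage → amide (the N is not an amine).
pendant –C6H5: benzene ring → arene.
pendant –CONH2: carbonyl C bonded to C and N → amide.
–C(=O)– with carbon on both sides → ketone.
C–N–C with sp³ carbons and no adjacent C=O → amine (secondary).
pendant –OCH3: C–O–C with sp³ C, no adjacent C=O → ether.
–NH2 on an sp³ carbon with no adjacent C=O → amine.
pendant –C≡N: nitrile.
–C(=O)–N– linkage → amide (the N is not an amine).
–OH on an sp³ carbon → alcohol (secondary).
–C(=O)Br: carbonyl C bonded to C and to a halogen → acyl halide (not alkyl halide).
Amine appears at: H2NCH2, CH(NH2), CH2NHCH2, CH(NH2) → 4.

4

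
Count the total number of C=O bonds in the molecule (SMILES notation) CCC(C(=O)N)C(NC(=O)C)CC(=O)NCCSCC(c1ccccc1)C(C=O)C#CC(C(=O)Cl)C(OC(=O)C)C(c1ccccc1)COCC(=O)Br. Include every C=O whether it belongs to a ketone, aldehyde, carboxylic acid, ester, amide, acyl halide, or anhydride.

7

CH(CONH2): amide, 1 C=O (running total 1).
CH(NHCOCH3): amide, 1 C=O (running total 2).
CH2CONHCH2: amide, 1 C=O (running total 3).
CH(CHO): aldehyde, 1 C=O (running total 4).
CH(COCl): acyl halide, 1 C=O (running total 5).
CH(OCOCH3): ester, 1 C=O (running total 6).
COBr: acyl halide, 1 C=O (running total 7).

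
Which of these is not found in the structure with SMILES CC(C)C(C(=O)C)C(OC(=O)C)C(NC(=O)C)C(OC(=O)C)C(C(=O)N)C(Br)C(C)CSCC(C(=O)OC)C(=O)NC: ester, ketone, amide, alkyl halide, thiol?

ketone: present (CH(COCH3) — pendant –COCH3: carbonyl C bonded to two carbons → ketone).
amide: present (CH(NHCOCH3) — pendant –NHC(=O)CH3: N bonded to a carbonyl → amide (not amine)).
ester: present (CH(OCOCH3) — pendant –OC(=O)CH3: an acyloxy group → ester).
alkyl halide: present (CH(Br) — halogen on an sp³ carbon → alkyl halide).
thiol: no segment matches this pattern.

thiol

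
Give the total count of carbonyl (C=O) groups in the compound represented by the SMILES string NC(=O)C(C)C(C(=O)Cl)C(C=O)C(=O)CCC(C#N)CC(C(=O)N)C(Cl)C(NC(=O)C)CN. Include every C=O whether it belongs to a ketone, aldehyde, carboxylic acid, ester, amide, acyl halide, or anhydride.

H2NCO: amide, 1 C=O (running total 1).
CH(COCl): acyl halide, 1 C=O (running total 2).
CH(CHO): aldehyde, 1 C=O (running total 3).
CO: ketone, 1 C=O (running total 4).
CH(CONH2): amide, 1 C=O (running total 5).
CH(NHCOCH3): amide, 1 C=O (running total 6).

6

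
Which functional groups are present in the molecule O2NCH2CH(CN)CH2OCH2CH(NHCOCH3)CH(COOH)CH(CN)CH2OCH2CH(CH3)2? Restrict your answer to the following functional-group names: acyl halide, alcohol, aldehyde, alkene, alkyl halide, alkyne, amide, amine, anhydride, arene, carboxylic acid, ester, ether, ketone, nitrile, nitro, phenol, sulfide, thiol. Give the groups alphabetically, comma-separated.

amide, carboxylic acid, ether, nitrile, nitro

–NO2 on carbon → nitro group.
pendant –C≡N: nitrile.
C–O–C with sp³ carbons on both sides and no adjacent C=O → ether.
pendant –NHC(=O)CH3: N bonded to a carbonyl → amide (not amine).
pendant –COOH: carbonyl C bonded to C and –OH → carboxylic acid.
pendant –C≡N: nitrile.
C–O–C with sp³ carbons on both sides and no adjacent C=O → ether.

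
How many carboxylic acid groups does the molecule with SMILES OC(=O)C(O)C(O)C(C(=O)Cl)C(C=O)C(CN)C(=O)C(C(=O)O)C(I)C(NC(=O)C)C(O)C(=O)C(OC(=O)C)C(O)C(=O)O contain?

3

Reading the structure from left to right:
  HOOC: –COOH: carbonyl C bonded to –OH and C → carboxylic acid (the –OH is not a separate alcohol).
  CH(OH): –OH on an sp³ carbon → alcohol (secondary).
  CH(OH): –OH on an sp³ carbon → alcohol (secondary).
  CH(COCl): pendant –C(=O)X: carbonyl C bonded to C and halogen → acyl halide.
  CH(CHO): pendant –CHO: carbonyl C bonded to C and H → aldehyde.
  CH(CH2NH2): pendant –CH2NH2: N on sp³ C, no adjacent C=O → amine.
  CO: –C(=O)– with carbon on both sides → ketone.
  CH(COOH): pendant –COOH: carbonyl C bonded to C and –OH → carboxylic acid.
  CH(I): halogen on an sp³ carbon → alkyl halide.
  CH(NHCOCH3): pendant –NHC(=O)CH3: N bonded to a carbonyl → amide (not amine).
  CH(OH): –OH on an sp³ carbon → alcohol (secondary).
  CO: –C(=O)– with carbon on both sides → ketone.
  CH(OCOCH3): pendant –OC(=O)CH3: an acyloxy group → ester.
  CH(OH): –OH on an sp³ carbon → alcohol (secondary).
  COOH: –COOH: carbonyl C bonded to –OH and C → carboxylic acid (the –OH is not a separate alcohol).
Carboxylic acid appears at: HOOC, CH(COOH), COOH → 3.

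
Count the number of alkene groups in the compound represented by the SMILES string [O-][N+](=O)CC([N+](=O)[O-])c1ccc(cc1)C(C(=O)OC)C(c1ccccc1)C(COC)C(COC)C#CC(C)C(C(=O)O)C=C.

1

–NO2 on carbon → nitro group.
–NO2 on an sp³ carbon → nitro (the N=O is not a carbonyl).
para-disubstituted benzene ring → arene.
pendant –COOCH3: carbonyl C bonded to C and –OCH3 → ester.
pendant –C6H5: benzene ring → arene.
pendant –CH2OCH3: C–O–C linkage → ether.
pendant –CH2OCH3: C–O–C linkage → ether.
C≡C triple bond → alkyne.
pendant –COOH: carbonyl C bonded to C and –OH → carboxylic acid.
C=C double bond → alkene.
Alkene appears at: CH=CH2 → 1.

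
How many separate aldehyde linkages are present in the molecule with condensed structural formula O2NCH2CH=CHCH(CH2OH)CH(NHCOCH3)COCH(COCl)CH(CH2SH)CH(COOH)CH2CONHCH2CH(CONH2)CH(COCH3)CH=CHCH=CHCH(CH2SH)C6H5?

Working along the chain:
  O2NCH2: –NO2 on carbon → nitro group.
  CH=CH: C=C double bond → alkene.
  CH(CH2OH): pendant –CH2OH on an sp³ backbone C → alcohol.
  CH(NHCOCH3): pendant –NHC(=O)CH3: N bonded to a carbonyl → amide (not amine).
  CO: –C(=O)– with carbon on both sides → ketone.
  CH(COCl): pendant –C(=O)X: carbonyl C bonded to C and halogen → acyl halide.
  CH(CH2SH): pendant –CH2SH → thiol.
  CH(COOH): pendant –COOH: carbonyl C bonded to C and –OH → carboxylic acid.
  CH2CONHCH2: –C(=O)–N– linkage → amide (the N is not an amine).
  CH(CONH2): pendant –CONH2: carbonyl C bonded to C and N → amide.
  CH(COCH3): pendant –COCH3: carbonyl C bonded to two carbons → ketone.
  CH=CH: C=C double bond → alkene.
  CH=CH: C=C double bond → alkene.
  CH(CH2SH): pendant –CH2SH → thiol.
  C6H5: –C6H5 phenyl ring → arene.
No segment is a aldehyde: CO is ketone, not aldehyde; CH(COCl) is acyl halide, not aldehyde; CH(COOH) is carboxylic acid, not aldehyde. → 0.

0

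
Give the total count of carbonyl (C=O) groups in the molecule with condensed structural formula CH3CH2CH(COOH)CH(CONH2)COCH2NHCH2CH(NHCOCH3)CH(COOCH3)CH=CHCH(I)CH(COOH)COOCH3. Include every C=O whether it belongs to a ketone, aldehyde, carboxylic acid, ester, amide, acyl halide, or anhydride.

7

CH(COOH): carboxylic acid, 1 C=O (running total 1).
CH(CONH2): amide, 1 C=O (running total 2).
CO: ketone, 1 C=O (running total 3).
CH(NHCOCH3): amide, 1 C=O (running total 4).
CH(COOCH3): ester, 1 C=O (running total 5).
CH(COOH): carboxylic acid, 1 C=O (running total 6).
COOCH3: ester, 1 C=O (running total 7).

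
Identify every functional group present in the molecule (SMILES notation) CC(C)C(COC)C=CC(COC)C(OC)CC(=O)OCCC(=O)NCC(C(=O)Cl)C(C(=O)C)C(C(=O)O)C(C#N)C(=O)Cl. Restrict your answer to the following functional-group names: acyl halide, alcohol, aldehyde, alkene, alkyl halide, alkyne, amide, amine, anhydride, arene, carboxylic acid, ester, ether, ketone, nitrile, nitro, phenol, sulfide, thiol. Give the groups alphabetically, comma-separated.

acyl halide, alkene, amide, carboxylic acid, ester, ether, ketone, nitrile

pendant –CH2OCH3: C–O–C linkage → ether.
C=C double bond → alkene.
pendant –CH2OCH3: C–O–C linkage → ether.
pendant –OCH3: C–O–C with sp³ C, no adjacent C=O → ether.
–C(=O)–O–C with C on the carbonyl side → ester.
–C(=O)–N– linkage → amide (the N is not an amine).
pendant –C(=O)X: carbonyl C bonded to C and halogen → acyl halide.
pendant –COCH3: carbonyl C bonded to two carbons → ketone.
pendant –COOH: carbonyl C bonded to C and –OH → carboxylic acid.
pendant –C≡N: nitrile.
–C(=O)Cl: carbonyl C bonded to C and to a halogen → acyl halide (not alkyl halide).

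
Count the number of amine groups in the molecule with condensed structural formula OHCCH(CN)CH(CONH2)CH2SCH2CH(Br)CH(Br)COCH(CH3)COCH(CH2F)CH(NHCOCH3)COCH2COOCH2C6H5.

terminal –CHO: carbonyl C bonded to H and C → aldehyde.
pendant –C≡N: nitrile.
pendant –CONH2: carbonyl C bonded to C and N → amide.
C–S–C linkage → sulfide (thioether).
halogen on an sp³ carbon → alkyl halide.
halogen on an sp³ carbon → alkyl halide.
–C(=O)– with carbon on both sides → ketone.
–C(=O)– with carbon on both sides → ketone.
pendant –CH2X: halogen on sp³ carbon → alkyl halide.
pendant –NHC(=O)CH3: N bonded to a carbonyl → amide (not amine).
–C(=O)– with carbon on both sides → ketone.
–C(=O)–O–C with C on the carbonyl side → ester.
–C6H5 phenyl ring → arene.
No segment is a amine: CH(CN) is nitrile, not amine; CH(CONH2) is amide, not amine; CH(NHCOCH3) is amide, not amine. → 0.

0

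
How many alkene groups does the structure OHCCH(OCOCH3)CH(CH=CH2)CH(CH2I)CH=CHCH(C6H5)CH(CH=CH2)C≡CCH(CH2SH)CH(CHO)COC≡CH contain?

3

Working along the chain:
  OHC: terminal –CHO: carbonyl C bonded to H and C → aldehyde.
  CH(OCOCH3): pendant –OC(=O)CH3: an acyloxy group → ester.
  CH(CH=CH2): pendant –CH=CH2: C=C double bond → alkene.
  CH(CH2I): pendant –CH2X: halogen on sp³ carbon → alkyl halide.
  CH=CH: C=C double bond → alkene.
  CH(C6H5): pendant –C6H5: benzene ring → arene.
  CH(CH=CH2): pendant –CH=CH2: C=C double bond → alkene.
  C≡C: C≡C triple bond → alkyne.
  CH(CH2SH): pendant –CH2SH → thiol.
  CH(CHO): pendant –CHO: carbonyl C bonded to C and H → aldehyde.
  CO: –C(=O)– with carbon on both sides → ketone.
  C≡CH: C≡C triple bond → alkyne.
Alkene appears at: CH(CH=CH2), CH=CH, CH(CH=CH2) → 3.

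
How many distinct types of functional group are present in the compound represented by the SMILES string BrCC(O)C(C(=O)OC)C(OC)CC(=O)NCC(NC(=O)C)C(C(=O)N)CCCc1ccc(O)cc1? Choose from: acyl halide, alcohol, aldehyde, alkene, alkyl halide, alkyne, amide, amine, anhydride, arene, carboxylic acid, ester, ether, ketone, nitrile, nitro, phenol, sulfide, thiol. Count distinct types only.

Taking each segment in turn:
  BrCH2: halogen on an sp³ carbon → alkyl halide.
  CH(OH): –OH on an sp³ carbon → alcohol (secondary).
  CH(COOCH3): pendant –COOCH3: carbonyl C bonded to C and –OCH3 → ester.
  CH(OCH3): pendant –OCH3: C–O–C with sp³ C, no adjacent C=O → ether.
  CH2CONHCH2: –C(=O)–N– linkage → amide (the N is not an amine).
  CH(NHCOCH3): pendant –NHC(=O)CH3: N bonded to a carbonyl → amide (not amine).
  CH(CONH2): pendant –CONH2: carbonyl C bonded to C and N → amide.
  C6H4OH: –OH attached directly to an aromatic ring → phenol (not alcohol); the ring itself is an arene.
Distinct types present: alcohol, alkyl halide, amide, arene, ester, ether, phenol.

7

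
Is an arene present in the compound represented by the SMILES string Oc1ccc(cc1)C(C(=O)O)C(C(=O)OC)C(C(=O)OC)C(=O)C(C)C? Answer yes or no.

–OH attached directly to an aromatic ring → phenol (not alcohol); the ring itself is an arene.
pendant –COOH: carbonyl C bonded to C and –OH → carboxylic acid.
pendant –COOCH3: carbonyl C bonded to C and –OCH3 → ester.
pendant –COOCH3: carbonyl C bonded to C and –OCH3 → ester.
–C(=O)– with carbon on both sides → ketone.
The HOC6H4 segment supplies the arene: –OH attached directly to an aromatic ring → phenol (not alcohol); the ring itself is an arene.

yes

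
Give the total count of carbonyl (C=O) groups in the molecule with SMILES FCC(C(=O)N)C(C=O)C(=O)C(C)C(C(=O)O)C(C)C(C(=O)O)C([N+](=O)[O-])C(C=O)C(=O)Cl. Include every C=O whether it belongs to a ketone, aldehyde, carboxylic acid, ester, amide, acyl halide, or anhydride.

CH(CONH2): amide, 1 C=O (running total 1).
CH(CHO): aldehyde, 1 C=O (running total 2).
CO: ketone, 1 C=O (running total 3).
CH(COOH): carboxylic acid, 1 C=O (running total 4).
CH(COOH): carboxylic acid, 1 C=O (running total 5).
CH(CHO): aldehyde, 1 C=O (running total 6).
COCl: acyl halide, 1 C=O (running total 7).

7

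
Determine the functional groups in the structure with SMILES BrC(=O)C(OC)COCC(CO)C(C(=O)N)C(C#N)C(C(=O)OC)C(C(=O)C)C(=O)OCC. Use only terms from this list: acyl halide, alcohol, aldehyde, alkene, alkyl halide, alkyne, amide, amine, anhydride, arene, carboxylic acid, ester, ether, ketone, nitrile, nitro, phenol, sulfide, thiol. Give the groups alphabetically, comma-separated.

acyl halide, alcohol, amide, ester, ether, ketone, nitrile

–C(=O)Br: carbonyl C bonded to C and to a halogen → acyl halide (not alkyl halide).
pendant –OCH3: C–O–C with sp³ C, no adjacent C=O → ether.
C–O–C with sp³ carbons on both sides and no adjacent C=O → ether.
pendant –CH2OH on an sp³ backbone C → alcohol.
pendant –CONH2: carbonyl C bonded to C and N → amide.
pendant –C≡N: nitrile.
pendant –COOCH3: carbonyl C bonded to C and –OCH3 → ester.
pendant –COCH3: carbonyl C bonded to two carbons → ketone.
–C(=O)OCH2CH3: carbonyl C bonded to C and to –OEt → ester.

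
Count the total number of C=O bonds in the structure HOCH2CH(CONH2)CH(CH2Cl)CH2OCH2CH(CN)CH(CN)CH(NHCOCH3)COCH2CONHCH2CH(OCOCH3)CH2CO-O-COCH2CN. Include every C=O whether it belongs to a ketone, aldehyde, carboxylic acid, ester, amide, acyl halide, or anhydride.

CH(CONH2): amide, 1 C=O (running total 1).
CH(NHCOCH3): amide, 1 C=O (running total 2).
CO: ketone, 1 C=O (running total 3).
CH2CONHCH2: amide, 1 C=O (running total 4).
CH(OCOCH3): ester, 1 C=O (running total 5).
CH2CO-O-COCH2: anhydride, 2 C=O (running total 7).

7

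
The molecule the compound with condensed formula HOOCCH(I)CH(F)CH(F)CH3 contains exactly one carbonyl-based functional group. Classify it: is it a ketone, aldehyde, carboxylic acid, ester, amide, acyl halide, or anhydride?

carboxylic acid

The carbonyl is in the HOOC segment: –COOH: carbonyl C bonded to –OH and C → carboxylic acid (the –OH is not a separate alcohol).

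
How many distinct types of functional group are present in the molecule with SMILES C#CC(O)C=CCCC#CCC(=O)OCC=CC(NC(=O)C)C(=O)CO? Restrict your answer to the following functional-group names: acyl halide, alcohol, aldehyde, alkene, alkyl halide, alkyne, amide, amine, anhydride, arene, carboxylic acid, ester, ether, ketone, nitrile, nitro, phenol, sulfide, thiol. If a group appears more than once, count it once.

C≡C triple bond → alkyne.
–OH on an sp³ carbon → alcohol (secondary).
C=C double bond → alkene.
C≡C triple bond → alkyne.
–C(=O)–O–C with C on the carbonyl side → ester.
C=C double bond → alkene.
pendant –NHC(=O)CH3: N bonded to a carbonyl → amide (not amine).
–C(=O)– with carbon on both sides → ketone.
–OH on an sp³ carbon → alcohol.
Distinct types present: alcohol, alkene, alkyne, amide, ester, ketone.

6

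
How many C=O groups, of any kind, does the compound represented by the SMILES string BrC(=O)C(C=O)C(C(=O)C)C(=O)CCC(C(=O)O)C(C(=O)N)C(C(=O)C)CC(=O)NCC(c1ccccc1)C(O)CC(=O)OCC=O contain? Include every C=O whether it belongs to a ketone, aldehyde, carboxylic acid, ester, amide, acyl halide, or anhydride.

10

BrCO: acyl halide, 1 C=O (running total 1).
CH(CHO): aldehyde, 1 C=O (running total 2).
CH(COCH3): ketone, 1 C=O (running total 3).
CO: ketone, 1 C=O (running total 4).
CH(COOH): carboxylic acid, 1 C=O (running total 5).
CH(CONH2): amide, 1 C=O (running total 6).
CH(COCH3): ketone, 1 C=O (running total 7).
CH2CONHCH2: amide, 1 C=O (running total 8).
CH2COOCH2: ester, 1 C=O (running total 9).
CHO: aldehyde, 1 C=O (running total 10).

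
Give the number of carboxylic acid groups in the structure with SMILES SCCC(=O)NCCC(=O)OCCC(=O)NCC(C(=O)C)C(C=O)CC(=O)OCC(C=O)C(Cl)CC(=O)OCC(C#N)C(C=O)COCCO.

0

Taking each segment in turn:
  HSCH2: –SH on an sp³ carbon → thiol.
  CH2CONHCH2: –C(=O)–N– linkage → amide (the N is not an amine).
  CH2COOCH2: –C(=O)–O–C with C on the carbonyl side → ester.
  CH2CONHCH2: –C(=O)–N– linkage → amide (the N is not an amine).
  CH(COCH3): pendant –COCH3: carbonyl C bonded to two carbons → ketone.
  CH(CHO): pendant –CHO: carbonyl C bonded to C and H → aldehyde.
  CH2COOCH2: –C(=O)–O–C with C on the carbonyl side → ester.
  CH(CHO): pendant –CHO: carbonyl C bonded to C and H → aldehyde.
  CH(Cl): halogen on an sp³ carbon → alkyl halide.
  CH2COOCH2: –C(=O)–O–C with C on the carbonyl side → ester.
  CH(CN): pendant –C≡N: nitrile.
  CH(CHO): pendant –CHO: carbonyl C bonded to C and H → aldehyde.
  CH2OCH2: C–O–C with sp³ carbons on both sides and no adjacent C=O → ether.
  CH2OH: –OH on an sp³ carbon → alcohol.
No segment is a carboxylic acid: CH2CONHCH2 is amide, not carboxylic acid; CH2COOCH2 is ester, not carboxylic acid; CH2CONHCH2 is amide, not carboxylic acid. → 0.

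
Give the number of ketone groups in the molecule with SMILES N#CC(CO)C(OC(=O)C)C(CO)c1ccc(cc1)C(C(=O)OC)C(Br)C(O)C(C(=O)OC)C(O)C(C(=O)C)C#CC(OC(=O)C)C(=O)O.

1

Working along the chain:
  N≡C: N≡C–: carbon triple-bonded to nitrogen → nitrile.
  CH(CH2OH): pendant –CH2OH on an sp³ backbone C → alcohol.
  CH(OCOCH3): pendant –OC(=O)CH3: an acyloxy group → ester.
  CH(CH2OH): pendant –CH2OH on an sp³ backbone C → alcohol.
  C6H4: para-disubstituted benzene ring → arene.
  CH(COOCH3): pendant –COOCH3: carbonyl C bonded to C and –OCH3 → ester.
  CH(Br): halogen on an sp³ carbon → alkyl halide.
  CH(OH): –OH on an sp³ carbon → alcohol (secondary).
  CH(COOCH3): pendant –COOCH3: carbonyl C bonded to C and –OCH3 → ester.
  CH(OH): –OH on an sp³ carbon → alcohol (secondary).
  CH(COCH3): pendant –COCH3: carbonyl C bonded to two carbons → ketone.
  C≡C: C≡C triple bond → alkyne.
  CH(OCOCH3): pendant –OC(=O)CH3: an acyloxy group → ester.
  COOH: –COOH: carbonyl C bonded to –OH and C → carboxylic acid (the –OH is not a separate alcohol).
Ketone appears at: CH(COCH3) → 1.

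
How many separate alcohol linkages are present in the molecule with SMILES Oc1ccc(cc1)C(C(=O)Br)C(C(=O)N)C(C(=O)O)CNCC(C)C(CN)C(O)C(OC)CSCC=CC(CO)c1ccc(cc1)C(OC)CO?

3

–OH attached directly to an aromatic ring → phenol (not alcohol); the ring itself is an arene.
pendant –C(=O)X: carbonyl C bonded to C and halogen → acyl halide.
pendant –CONH2: carbonyl C bonded to C and N → amide.
pendant –COOH: carbonyl C bonded to C and –OH → carboxylic acid.
C–N–C with sp³ carbons and no adjacent C=O → amine (secondary).
pendant –CH2NH2: N on sp³ C, no adjacent C=O → amine.
–OH on an sp³ carbon → alcohol (secondary).
pendant –OCH3: C–O–C with sp³ C, no adjacent C=O → ether.
C–S–C linkage → sulfide (thioether).
C=C double bond → alkene.
pendant –CH2OH on an sp³ backbone C → alcohol.
para-disubstituted benzene ring → arene.
pendant –OCH3: C–O–C with sp³ C, no adjacent C=O → ether.
–OH on an sp³ carbon → alcohol.
Alcohol appears at: CH(OH), CH(CH2OH), CH2OH → 3.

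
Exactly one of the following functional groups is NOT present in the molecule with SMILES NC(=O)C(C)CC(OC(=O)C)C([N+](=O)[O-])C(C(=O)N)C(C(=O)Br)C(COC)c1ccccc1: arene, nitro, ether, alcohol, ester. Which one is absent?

alcohol

ester: present (CH(OCOCH3) — pendant –OC(=O)CH3: an acyloxy group → ester).
ether: present (CH(CH2OCH3) — pendant –CH2OCH3: C–O–C linkage → ether).
nitro: present (CH(NO2) — –NO2 on an sp³ carbon → nitro (the N=O is not a carbonyl)).
arene: present (C6H5 — –C6H5 phenyl ring → arene).
alcohol: no segment matches this pattern.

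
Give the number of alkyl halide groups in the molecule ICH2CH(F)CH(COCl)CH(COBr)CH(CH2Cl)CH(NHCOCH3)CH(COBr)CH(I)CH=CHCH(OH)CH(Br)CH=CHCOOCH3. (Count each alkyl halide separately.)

Reading the structure from left to right:
  ICH2: halogen on an sp³ carbon → alkyl halide.
  CH(F): halogen on an sp³ carbon → alkyl halide.
  CH(COCl): pendant –C(=O)X: carbonyl C bonded to C and halogen → acyl halide.
  CH(COBr): pendant –C(=O)X: carbonyl C bonded to C and halogen → acyl halide.
  CH(CH2Cl): pendant –CH2X: halogen on sp³ carbon → alkyl halide.
  CH(NHCOCH3): pendant –NHC(=O)CH3: N bonded to a carbonyl → amide (not amine).
  CH(COBr): pendant –C(=O)X: carbonyl C bonded to C and halogen → acyl halide.
  CH(I): halogen on an sp³ carbon → alkyl halide.
  CH=CH: C=C double bond → alkene.
  CH(OH): –OH on an sp³ carbon → alcohol (secondary).
  CH(Br): halogen on an sp³ carbon → alkyl halide.
  CH=CH: C=C double bond → alkene.
  COOCH3: –C(=O)OCH3: carbonyl C bonded to C and to –OCH3 → ester (not ketone + ether).
Alkyl halide appears at: ICH2, CH(F), CH(CH2Cl), CH(I), CH(Br) → 5.

5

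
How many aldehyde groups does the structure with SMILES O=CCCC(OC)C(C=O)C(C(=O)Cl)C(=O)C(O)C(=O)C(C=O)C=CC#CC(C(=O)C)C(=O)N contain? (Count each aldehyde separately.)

3

Reading the structure from left to right:
  OHC: terminal –CHO: carbonyl C bonded to H and C → aldehyde.
  CH(OCH3): pendant –OCH3: C–O–C with sp³ C, no adjacent C=O → ether.
  CH(CHO): pendant –CHO: carbonyl C bonded to C and H → aldehyde.
  CH(COCl): pendant –C(=O)X: carbonyl C bonded to C and halogen → acyl halide.
  CO: –C(=O)– with carbon on both sides → ketone.
  CH(OH): –OH on an sp³ carbon → alcohol (secondary).
  CO: –C(=O)– with carbon on both sides → ketone.
  CH(CHO): pendant –CHO: carbonyl C bonded to C and H → aldehyde.
  CH=CH: C=C double bond → alkene.
  C≡C: C≡C triple bond → alkyne.
  CH(COCH3): pendant –COCH3: carbonyl C bonded to two carbons → ketone.
  CONH2: –C(=O)NH2: carbonyl C bonded to C and to N → amide (the N is not a separate amine).
Aldehyde appears at: OHC, CH(CHO), CH(CHO) → 3.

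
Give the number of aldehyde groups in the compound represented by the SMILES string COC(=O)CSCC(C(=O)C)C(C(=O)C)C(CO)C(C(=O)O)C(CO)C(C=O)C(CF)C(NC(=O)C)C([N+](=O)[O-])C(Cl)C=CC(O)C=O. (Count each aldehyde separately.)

Working along the chain:
  CH3OOC: CH3O–C(=O)–: carbonyl C bonded to C and to –OCH3 → ester (not ketone + ether).
  CH2SCH2: C–S–C linkage → sulfide (thioether).
  CH(COCH3): pendant –COCH3: carbonyl C bonded to two carbons → ketone.
  CH(COCH3): pendant –COCH3: carbonyl C bonded to two carbons → ketone.
  CH(CH2OH): pendant –CH2OH on an sp³ backbone C → alcohol.
  CH(COOH): pendant –COOH: carbonyl C bonded to C and –OH → carboxylic acid.
  CH(CH2OH): pendant –CH2OH on an sp³ backbone C → alcohol.
  CH(CHO): pendant –CHO: carbonyl C bonded to C and H → aldehyde.
  CH(CH2F): pendant –CH2X: halogen on sp³ carbon → alkyl halide.
  CH(NHCOCH3): pendant –NHC(=O)CH3: N bonded to a carbonyl → amide (not amine).
  CH(NO2): –NO2 on an sp³ carbon → nitro (the N=O is not a carbonyl).
  CH(Cl): halogen on an sp³ carbon → alkyl halide.
  CH=CH: C=C double bond → alkene.
  CH(OH): –OH on an sp³ carbon → alcohol (secondary).
  CHO: terminal –CHO: carbonyl C bonded to H and C → aldehyde.
Aldehyde appears at: CH(CHO), CHO → 2.

2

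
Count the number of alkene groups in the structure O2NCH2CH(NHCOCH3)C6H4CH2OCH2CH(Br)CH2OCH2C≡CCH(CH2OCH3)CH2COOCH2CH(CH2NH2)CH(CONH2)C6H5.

0

–NO2 on carbon → nitro group.
pendant –NHC(=O)CH3: N bonded to a carbonyl → amide (not amine).
para-disubstituted benzene ring → arene.
C–O–C with sp³ carbons on both sides and no adjacent C=O → ether.
halogen on an sp³ carbon → alkyl halide.
C–O–C with sp³ carbons on both sides and no adjacent C=O → ether.
C≡C triple bond → alkyne.
pendant –CH2OCH3: C–O–C linkage → ether.
–C(=O)–O–C with C on the carbonyl side → ester.
pendant –CH2NH2: N on sp³ C, no adjacent C=O → amine.
pendant –CONH2: carbonyl C bonded to C and N → amide.
–C6H5 phenyl ring → arene.
No segment is a alkene: C6H4 is arene, not alkene; C≡C is alkyne, not alkene; C6H5 is arene, not alkene. → 0.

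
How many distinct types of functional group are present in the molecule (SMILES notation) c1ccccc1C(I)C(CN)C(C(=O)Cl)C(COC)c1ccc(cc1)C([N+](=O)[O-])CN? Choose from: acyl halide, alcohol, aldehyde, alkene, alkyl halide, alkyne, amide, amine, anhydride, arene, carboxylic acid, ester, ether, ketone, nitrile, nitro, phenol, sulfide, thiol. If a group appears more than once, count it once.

Working along the chain:
  C6H5: C6H5– phenyl ring → arene.
  CH(I): halogen on an sp³ carbon → alkyl halide.
  CH(CH2NH2): pendant –CH2NH2: N on sp³ C, no adjacent C=O → amine.
  CH(COCl): pendant –C(=O)X: carbonyl C bonded to C and halogen → acyl halide.
  CH(CH2OCH3): pendant –CH2OCH3: C–O–C linkage → ether.
  C6H4: para-disubstituted benzene ring → arene.
  CH(NO2): –NO2 on an sp³ carbon → nitro (the N=O is not a carbonyl).
  CH2NH2: –NH2 on an sp³ carbon with no adjacent C=O → amine.
Distinct types present: acyl halide, alkyl halide, amine, arene, ether, nitro.

6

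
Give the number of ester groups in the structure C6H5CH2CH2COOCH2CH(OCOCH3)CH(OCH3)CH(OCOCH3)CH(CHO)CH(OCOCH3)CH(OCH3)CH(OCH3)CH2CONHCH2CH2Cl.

4

Taking each segment in turn:
  C6H5: C6H5– phenyl ring → arene.
  CH2COOCH2: –C(=O)–O–C with C on the carbonyl side → ester.
  CH(OCOCH3): pendant –OC(=O)CH3: an acyloxy group → ester.
  CH(OCH3): pendant –OCH3: C–O–C with sp³ C, no adjacent C=O → ether.
  CH(OCOCH3): pendant –OC(=O)CH3: an acyloxy group → ester.
  CH(CHO): pendant –CHO: carbonyl C bonded to C and H → aldehyde.
  CH(OCOCH3): pendant –OC(=O)CH3: an acyloxy group → ester.
  CH(OCH3): pendant –OCH3: C–O–C with sp³ C, no adjacent C=O → ether.
  CH(OCH3): pendant –OCH3: C–O–C with sp³ C, no adjacent C=O → ether.
  CH2CONHCH2: –C(=O)–N– linkage → amide (the N is not an amine).
  CH2Cl: halogen on an sp³ carbon → alkyl halide.
Ester appears at: CH2COOCH2, CH(OCOCH3), CH(OCOCH3), CH(OCOCH3) → 4.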